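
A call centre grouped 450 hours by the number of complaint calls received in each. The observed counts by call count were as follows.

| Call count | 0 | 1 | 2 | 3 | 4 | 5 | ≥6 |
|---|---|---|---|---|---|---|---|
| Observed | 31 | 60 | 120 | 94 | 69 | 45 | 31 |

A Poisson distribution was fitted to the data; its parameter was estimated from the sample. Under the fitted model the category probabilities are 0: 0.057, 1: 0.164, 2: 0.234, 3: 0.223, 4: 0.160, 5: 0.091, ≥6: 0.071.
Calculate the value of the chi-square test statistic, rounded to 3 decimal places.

Expected counts E_i = n·p_i: 450×0.057 = 25.65, 450×0.164 = 73.8, 450×0.234 = 105.3, 450×0.223 = 100.35, 450×0.160 = 72, 450×0.091 = 40.95, 450×0.071 = 31.95.
0: (31 − 25.65)²/25.65 = 28.6225/25.65 = 1.1159
1: (60 − 73.8)²/73.8 = 190.44/73.8 = 2.5805
2: (120 − 105.3)²/105.3 = 216.09/105.3 = 2.0521
3: (94 − 100.35)²/100.35 = 40.3225/100.35 = 0.4018
4: (69 − 72)²/72 = 9/72 = 0.1250
5: (45 − 40.95)²/40.95 = 16.4025/40.95 = 0.4005
≥6: (31 − 31.95)²/31.95 = 0.9025/31.95 = 0.0282
Sum = 6.704

6.704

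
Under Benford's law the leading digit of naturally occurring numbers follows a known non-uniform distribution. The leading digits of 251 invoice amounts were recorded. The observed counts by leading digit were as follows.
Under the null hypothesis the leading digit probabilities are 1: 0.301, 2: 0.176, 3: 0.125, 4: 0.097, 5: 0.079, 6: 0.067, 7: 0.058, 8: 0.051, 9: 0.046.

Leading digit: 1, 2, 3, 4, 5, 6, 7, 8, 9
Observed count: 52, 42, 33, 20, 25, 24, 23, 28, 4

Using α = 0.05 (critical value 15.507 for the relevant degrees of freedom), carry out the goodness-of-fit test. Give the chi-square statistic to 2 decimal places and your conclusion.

Expected counts E_i = n·p_i: 251×0.301 = 75.551, 251×0.176 = 44.176, 251×0.125 = 31.375, 251×0.097 = 24.347, 251×0.079 = 19.829, 251×0.067 = 16.817, 251×0.058 = 14.558, 251×0.051 = 12.801, 251×0.046 = 11.546.
1: (52 − 75.551)²/75.551 = 554.649601/75.551 = 7.341
2: (42 − 44.176)²/44.176 = 4.734976/44.176 = 0.107
3: (33 − 31.375)²/31.375 = 2.640625/31.375 = 0.084
4: (20 − 24.347)²/24.347 = 18.896409/24.347 = 0.776
5: (25 − 19.829)²/19.829 = 26.739241/19.829 = 1.348
6: (24 − 16.817)²/16.817 = 51.595489/16.817 = 3.068
7: (23 − 14.558)²/14.558 = 71.267364/14.558 = 4.895
8: (28 − 12.801)²/12.801 = 231.009601/12.801 = 18.046
9: (4 − 11.546)²/11.546 = 56.942116/11.546 = 4.932
Sum = 40.60
df = 8. Since 40.60 > 15.507, we reject H₀.

40.60; reject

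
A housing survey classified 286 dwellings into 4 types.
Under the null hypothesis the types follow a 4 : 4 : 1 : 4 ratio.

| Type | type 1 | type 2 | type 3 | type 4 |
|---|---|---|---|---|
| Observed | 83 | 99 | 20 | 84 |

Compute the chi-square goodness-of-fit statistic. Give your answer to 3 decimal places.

Ratio total = 13. Expected counts: 286×4/13 = 88, 286×4/13 = 88, 286×1/13 = 22, 286×4/13 = 88.
type 1: (83 − 88)²/88 = 25/88 = 0.2841
type 2: (99 − 88)²/88 = 121/88 = 1.3750
type 3: (20 − 22)²/22 = 4/22 = 0.1818
type 4: (84 − 88)²/88 = 16/88 = 0.1818
Sum = 2.023

2.023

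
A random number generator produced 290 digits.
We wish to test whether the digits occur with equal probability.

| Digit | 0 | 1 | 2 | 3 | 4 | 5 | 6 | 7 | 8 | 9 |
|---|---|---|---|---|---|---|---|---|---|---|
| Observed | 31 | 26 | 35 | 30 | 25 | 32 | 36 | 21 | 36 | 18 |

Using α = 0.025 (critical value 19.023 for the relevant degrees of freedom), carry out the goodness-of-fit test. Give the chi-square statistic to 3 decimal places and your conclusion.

12.345; do not reject

Under H₀ each category has probability 1/10, so each expected count is 290/10 = 29.
cat         O        E   (O−E)²/E
0          31       29     0.1379
1          26       29     0.3103
2          35       29     1.2414
3          30       29     0.0345
4          25       29     0.5517
5          32       29     0.3103
6          36       29     1.6897
7          21       29     2.2069
8          36       29     1.6897
9          18       29     4.1724
Sum = 12.345
df = 9. Since 12.345 < 19.023, we do not reject H₀.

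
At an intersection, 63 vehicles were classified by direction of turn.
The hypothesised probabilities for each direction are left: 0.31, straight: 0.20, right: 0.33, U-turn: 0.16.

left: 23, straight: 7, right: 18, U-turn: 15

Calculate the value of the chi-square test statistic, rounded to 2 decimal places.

Expected counts E_i = n·p_i: 63×0.31 = 19.53, 63×0.20 = 12.6, 63×0.33 = 20.79, 63×0.16 = 10.08.
cat           O        E   (O−E)²/E
left         23    19.53      0.617
straight      7     12.6      2.489
right        18    20.79      0.374
U-turn       15    10.08      2.401
Sum = 5.88

5.88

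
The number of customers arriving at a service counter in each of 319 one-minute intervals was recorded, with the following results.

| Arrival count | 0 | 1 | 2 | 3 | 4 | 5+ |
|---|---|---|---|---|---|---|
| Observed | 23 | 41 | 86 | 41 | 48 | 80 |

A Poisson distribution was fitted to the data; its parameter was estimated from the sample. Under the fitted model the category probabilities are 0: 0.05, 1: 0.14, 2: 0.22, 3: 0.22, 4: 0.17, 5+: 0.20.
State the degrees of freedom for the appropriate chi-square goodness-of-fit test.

There are k = 6 categories and 1 parameter estimated from the data, so df = 6 − 1 − 1 = 4.

4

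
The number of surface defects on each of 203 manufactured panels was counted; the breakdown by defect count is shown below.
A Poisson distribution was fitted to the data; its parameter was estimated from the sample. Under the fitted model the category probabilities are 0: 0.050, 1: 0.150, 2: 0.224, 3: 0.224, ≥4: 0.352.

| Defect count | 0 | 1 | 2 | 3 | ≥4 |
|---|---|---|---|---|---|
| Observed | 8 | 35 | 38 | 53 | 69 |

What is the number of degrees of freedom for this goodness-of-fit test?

There are k = 5 categories and 1 parameter estimated from the data, so df = 5 − 1 − 1 = 3.

3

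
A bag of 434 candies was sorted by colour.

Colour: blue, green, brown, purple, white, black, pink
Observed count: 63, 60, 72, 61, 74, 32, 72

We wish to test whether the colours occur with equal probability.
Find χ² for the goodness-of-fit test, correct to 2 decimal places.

20.16

Under H₀ each category has probability 1/7, so each expected count is 434/7 = 62.
blue: (63 − 62)²/62 = 1/62 = 0.016
green: (60 − 62)²/62 = 4/62 = 0.065
brown: (72 − 62)²/62 = 100/62 = 1.613
purple: (61 − 62)²/62 = 1/62 = 0.016
white: (74 − 62)²/62 = 144/62 = 2.323
black: (32 − 62)²/62 = 900/62 = 14.516
pink: (72 − 62)²/62 = 100/62 = 1.613
Sum = 20.16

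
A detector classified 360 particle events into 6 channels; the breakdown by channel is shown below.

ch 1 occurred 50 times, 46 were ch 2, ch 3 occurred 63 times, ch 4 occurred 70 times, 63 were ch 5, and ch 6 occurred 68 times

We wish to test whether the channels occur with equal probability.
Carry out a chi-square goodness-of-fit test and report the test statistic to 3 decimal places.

7.967

Under H₀ each category has probability 1/6, so each expected count is 360/6 = 60.
ch 1: (50 − 60)²/60 = 100/60 = 1.6667
ch 2: (46 − 60)²/60 = 196/60 = 3.2667
ch 3: (63 − 60)²/60 = 9/60 = 0.1500
ch 4: (70 − 60)²/60 = 100/60 = 1.6667
ch 5: (63 − 60)²/60 = 9/60 = 0.1500
ch 6: (68 − 60)²/60 = 64/60 = 1.0667
Sum = 7.967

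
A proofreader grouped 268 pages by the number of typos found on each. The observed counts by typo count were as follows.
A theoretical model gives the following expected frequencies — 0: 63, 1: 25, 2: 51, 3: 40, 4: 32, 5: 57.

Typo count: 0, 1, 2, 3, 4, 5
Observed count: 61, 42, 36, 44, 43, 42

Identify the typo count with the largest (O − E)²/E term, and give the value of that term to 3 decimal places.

1, 11.560

χ² = (61−63)²/63 + (42−25)²/25 + (36−51)²/51 + (44−40)²/40 + (43−32)²/32 + (42−57)²/57
   = 0.0635 + 11.5600 + 4.4118 + 0.4000 + 3.7813 + 3.9474
The largest term is for 1: 11.560.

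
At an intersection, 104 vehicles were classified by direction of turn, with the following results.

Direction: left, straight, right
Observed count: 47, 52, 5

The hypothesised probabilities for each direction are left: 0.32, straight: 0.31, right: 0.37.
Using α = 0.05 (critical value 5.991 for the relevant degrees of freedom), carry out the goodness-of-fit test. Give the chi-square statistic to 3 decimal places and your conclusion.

Expected counts E_i = n·p_i: 104×0.32 = 33.28, 104×0.31 = 32.24, 104×0.37 = 38.48.
cat           O        E   (O−E)²/E
left         47    33.28     5.6562
straight     52    32.24    12.1110
right         5    38.48    29.1297
Sum = 46.897
df = 2. Since 46.897 > 5.991, we reject H₀.

46.897; reject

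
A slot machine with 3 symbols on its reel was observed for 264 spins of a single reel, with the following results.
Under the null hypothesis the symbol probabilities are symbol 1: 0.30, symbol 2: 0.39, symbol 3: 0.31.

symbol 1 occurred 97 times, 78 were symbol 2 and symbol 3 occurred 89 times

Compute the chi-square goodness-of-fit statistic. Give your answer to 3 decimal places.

Expected counts E_i = n·p_i: 264×0.30 = 79.2, 264×0.39 = 102.96, 264×0.31 = 81.84.
cat           O        E   (O−E)²/E
symbol 1     97     79.2     4.0005
symbol 2     78   102.96     6.0509
symbol 3     89    81.84     0.6264
Sum = 10.678

10.678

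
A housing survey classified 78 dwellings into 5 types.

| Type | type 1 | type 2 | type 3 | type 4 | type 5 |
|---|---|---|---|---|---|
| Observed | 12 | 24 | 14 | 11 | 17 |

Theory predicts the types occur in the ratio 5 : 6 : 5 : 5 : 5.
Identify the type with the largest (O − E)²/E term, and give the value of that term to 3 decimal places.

type 2, 2.000

Ratio total = 26. Expected counts: 78×5/26 = 15, 78×6/26 = 18, 78×5/26 = 15, 78×5/26 = 15, 78×5/26 = 15.
χ² = (12−15)²/15 + (24−18)²/18 + (14−15)²/15 + (11−15)²/15 + (17−15)²/15
   = 0.6000 + 2.0000 + 0.0667 + 1.0667 + 0.2667
The largest term is for type 2: 2.000.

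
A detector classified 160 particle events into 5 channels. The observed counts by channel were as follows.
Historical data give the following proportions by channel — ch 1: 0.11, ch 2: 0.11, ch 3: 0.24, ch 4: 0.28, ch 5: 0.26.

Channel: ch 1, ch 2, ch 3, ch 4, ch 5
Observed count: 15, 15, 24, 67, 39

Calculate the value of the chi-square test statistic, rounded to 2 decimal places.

17.33

Expected counts E_i = n·p_i: 160×0.11 = 17.6, 160×0.11 = 17.6, 160×0.24 = 38.4, 160×0.28 = 44.8, 160×0.26 = 41.6.
ch 1: (15 − 17.6)²/17.6 = 6.76/17.6 = 0.384
ch 2: (15 − 17.6)²/17.6 = 6.76/17.6 = 0.384
ch 3: (24 − 38.4)²/38.4 = 207.36/38.4 = 5.400
ch 4: (67 − 44.8)²/44.8 = 492.84/44.8 = 11.001
ch 5: (39 − 41.6)²/41.6 = 6.76/41.6 = 0.163
Sum = 17.33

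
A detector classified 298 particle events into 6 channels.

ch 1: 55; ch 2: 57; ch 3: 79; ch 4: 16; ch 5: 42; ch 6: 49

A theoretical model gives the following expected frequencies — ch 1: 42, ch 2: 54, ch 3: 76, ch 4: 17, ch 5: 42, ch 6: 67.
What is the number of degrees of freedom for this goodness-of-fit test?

5

There are k = 6 categories and no parameters were estimated from the data, so df = 6 − 1 = 5.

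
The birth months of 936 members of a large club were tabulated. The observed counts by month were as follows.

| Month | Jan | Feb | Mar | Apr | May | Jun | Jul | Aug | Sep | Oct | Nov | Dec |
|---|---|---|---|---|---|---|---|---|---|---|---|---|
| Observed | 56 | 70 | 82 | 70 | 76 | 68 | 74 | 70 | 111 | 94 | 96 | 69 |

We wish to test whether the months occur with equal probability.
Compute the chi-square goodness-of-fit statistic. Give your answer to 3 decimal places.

Expected count for each of the 12 categories: 936/12 = 78.
cat         O        E   (O−E)²/E
Jan        56       78     6.2051
Feb        70       78     0.8205
Mar        82       78     0.2051
Apr        70       78     0.8205
May        76       78     0.0513
Jun        68       78     1.2821
Jul        74       78     0.2051
Aug        70       78     0.8205
Sep       111       78    13.9615
Oct        94       78     3.2821
Nov        96       78     4.1538
Dec        69       78     1.0385
Sum = 32.846

32.846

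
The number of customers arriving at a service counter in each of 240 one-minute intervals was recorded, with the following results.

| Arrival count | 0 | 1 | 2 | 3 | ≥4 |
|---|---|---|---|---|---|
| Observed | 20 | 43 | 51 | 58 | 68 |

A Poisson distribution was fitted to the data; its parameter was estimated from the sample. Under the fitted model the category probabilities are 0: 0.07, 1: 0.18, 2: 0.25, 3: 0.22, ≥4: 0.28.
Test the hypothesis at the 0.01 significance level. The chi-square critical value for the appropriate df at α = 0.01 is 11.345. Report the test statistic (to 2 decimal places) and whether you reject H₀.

Expected counts E_i = n·p_i: 240×0.07 = 16.8, 240×0.18 = 43.2, 240×0.25 = 60, 240×0.22 = 52.8, 240×0.28 = 67.2.
χ² = (20−16.8)²/16.8 + (43−43.2)²/43.2 + (51−60)²/60 + (58−52.8)²/52.8 + (68−67.2)²/67.2
   = 0.610 + 0.001 + 1.350 + 0.512 + 0.010
Sum = 2.48
df = 3. Since 2.48 < 11.345, we do not reject H₀.

2.48; do not reject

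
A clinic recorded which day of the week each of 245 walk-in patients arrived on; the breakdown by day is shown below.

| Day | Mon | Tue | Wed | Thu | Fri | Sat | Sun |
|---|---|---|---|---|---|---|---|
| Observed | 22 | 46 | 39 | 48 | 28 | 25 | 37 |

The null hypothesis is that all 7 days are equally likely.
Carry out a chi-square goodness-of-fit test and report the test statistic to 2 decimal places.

17.94

Expected count for each of the 7 categories: 245/7 = 35.
Mon: (22 − 35)²/35 = 169/35 = 4.829
Tue: (46 − 35)²/35 = 121/35 = 3.457
Wed: (39 − 35)²/35 = 16/35 = 0.457
Thu: (48 − 35)²/35 = 169/35 = 4.829
Fri: (28 − 35)²/35 = 49/35 = 1.400
Sat: (25 − 35)²/35 = 100/35 = 2.857
Sun: (37 − 35)²/35 = 4/35 = 0.114
Sum = 17.94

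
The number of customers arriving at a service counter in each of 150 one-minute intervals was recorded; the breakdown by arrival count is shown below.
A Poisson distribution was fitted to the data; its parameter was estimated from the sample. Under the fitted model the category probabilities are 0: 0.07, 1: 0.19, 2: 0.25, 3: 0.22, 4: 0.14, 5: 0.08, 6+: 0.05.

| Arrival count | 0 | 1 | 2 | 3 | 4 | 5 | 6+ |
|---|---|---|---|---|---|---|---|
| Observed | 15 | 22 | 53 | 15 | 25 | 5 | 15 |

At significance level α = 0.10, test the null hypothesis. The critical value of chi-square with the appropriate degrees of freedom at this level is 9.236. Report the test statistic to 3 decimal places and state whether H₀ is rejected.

Expected counts E_i = n·p_i: 150×0.07 = 10.5, 150×0.19 = 28.5, 150×0.25 = 37.5, 150×0.22 = 33, 150×0.14 = 21, 150×0.08 = 12, 150×0.05 = 7.5.
χ² = (15−10.5)²/10.5 + (22−28.5)²/28.5 + (53−37.5)²/37.5 + (15−33)²/33 + (25−21)²/21 + (5−12)²/12 + (15−7.5)²/7.5
   = 1.9286 + 1.4825 + 6.4067 + 9.8182 + 0.7619 + 4.0833 + 7.5000
Sum = 31.981
df = 5. Since 31.981 > 9.236, we reject H₀.

31.981; reject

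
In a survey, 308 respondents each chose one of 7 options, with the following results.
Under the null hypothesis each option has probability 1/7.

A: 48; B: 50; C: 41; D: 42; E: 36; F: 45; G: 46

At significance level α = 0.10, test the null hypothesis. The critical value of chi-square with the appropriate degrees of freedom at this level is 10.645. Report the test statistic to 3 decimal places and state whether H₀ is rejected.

3.045; do not reject

Under H₀ each category has probability 1/7, so each expected count is 308/7 = 44.
A: (48 − 44)²/44 = 16/44 = 0.3636
B: (50 − 44)²/44 = 36/44 = 0.8182
C: (41 − 44)²/44 = 9/44 = 0.2045
D: (42 − 44)²/44 = 4/44 = 0.0909
E: (36 − 44)²/44 = 64/44 = 1.4545
F: (45 − 44)²/44 = 1/44 = 0.0227
G: (46 − 44)²/44 = 4/44 = 0.0909
Sum = 3.045
df = 6. Since 3.045 < 10.645, we do not reject H₀.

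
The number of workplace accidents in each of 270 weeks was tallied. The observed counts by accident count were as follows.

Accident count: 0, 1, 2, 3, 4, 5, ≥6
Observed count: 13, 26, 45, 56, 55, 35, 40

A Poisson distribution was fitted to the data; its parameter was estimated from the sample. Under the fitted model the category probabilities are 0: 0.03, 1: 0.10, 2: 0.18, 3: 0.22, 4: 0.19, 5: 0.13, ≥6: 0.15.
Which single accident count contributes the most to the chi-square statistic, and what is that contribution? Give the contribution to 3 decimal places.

Expected counts E_i = n·p_i: 270×0.03 = 8.1, 270×0.10 = 27, 270×0.18 = 48.6, 270×0.22 = 59.4, 270×0.19 = 51.3, 270×0.13 = 35.1, 270×0.15 = 40.5.
0: (13 − 8.1)²/8.1 = 24.01/8.1 = 2.9642
1: (26 − 27)²/27 = 1/27 = 0.0370
2: (45 − 48.6)²/48.6 = 12.96/48.6 = 0.2667
3: (56 − 59.4)²/59.4 = 11.56/59.4 = 0.1946
4: (55 − 51.3)²/51.3 = 13.69/51.3 = 0.2669
5: (35 − 35.1)²/35.1 = 0.01/35.1 = 0.0003
≥6: (40 − 40.5)²/40.5 = 0.25/40.5 = 0.0062
The largest term is for 0: 2.964.

0, 2.964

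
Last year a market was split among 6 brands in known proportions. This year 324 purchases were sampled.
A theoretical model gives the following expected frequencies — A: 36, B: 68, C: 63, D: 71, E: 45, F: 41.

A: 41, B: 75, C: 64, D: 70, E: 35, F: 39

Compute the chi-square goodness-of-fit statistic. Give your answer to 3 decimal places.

χ² = (41−36)²/36 + (75−68)²/68 + (64−63)²/63 + (70−71)²/71 + (35−45)²/45 + (39−41)²/41
   = 0.6944 + 0.7206 + 0.0159 + 0.0141 + 2.2222 + 0.0976
Sum = 3.765

3.765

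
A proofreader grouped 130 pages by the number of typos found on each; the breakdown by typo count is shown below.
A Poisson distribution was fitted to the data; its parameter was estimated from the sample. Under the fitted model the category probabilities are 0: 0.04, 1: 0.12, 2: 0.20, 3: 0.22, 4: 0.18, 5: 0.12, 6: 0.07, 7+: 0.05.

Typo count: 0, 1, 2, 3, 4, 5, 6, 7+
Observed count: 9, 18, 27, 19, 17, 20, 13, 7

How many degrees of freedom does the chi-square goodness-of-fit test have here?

6

There are k = 8 categories and 1 parameter estimated from the data, so df = 8 − 1 − 1 = 6.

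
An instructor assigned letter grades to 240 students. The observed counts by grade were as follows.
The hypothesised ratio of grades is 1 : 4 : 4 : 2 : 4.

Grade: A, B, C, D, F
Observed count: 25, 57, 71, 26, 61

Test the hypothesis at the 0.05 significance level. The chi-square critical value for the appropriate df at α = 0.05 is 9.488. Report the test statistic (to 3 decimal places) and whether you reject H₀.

Ratio total = 15. Expected counts: 240×1/15 = 16, 240×4/15 = 64, 240×4/15 = 64, 240×2/15 = 32, 240×4/15 = 64.
A: (25 − 16)²/16 = 81/16 = 5.0625
B: (57 − 64)²/64 = 49/64 = 0.7656
C: (71 − 64)²/64 = 49/64 = 0.7656
D: (26 − 32)²/32 = 36/32 = 1.1250
F: (61 − 64)²/64 = 9/64 = 0.1406
Sum = 7.859
df = 4. Since 7.859 < 9.488, we do not reject H₀.

7.859; do not reject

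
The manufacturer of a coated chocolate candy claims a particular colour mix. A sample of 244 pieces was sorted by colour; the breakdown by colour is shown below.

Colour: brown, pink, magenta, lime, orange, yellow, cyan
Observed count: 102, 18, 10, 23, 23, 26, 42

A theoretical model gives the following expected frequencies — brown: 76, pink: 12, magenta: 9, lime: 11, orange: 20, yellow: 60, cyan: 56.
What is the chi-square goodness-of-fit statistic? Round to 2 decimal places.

brown: (102 − 76)²/76 = 676/76 = 8.895
pink: (18 − 12)²/12 = 36/12 = 3.000
magenta: (10 − 9)²/9 = 1/9 = 0.111
lime: (23 − 11)²/11 = 144/11 = 13.091
orange: (23 − 20)²/20 = 9/20 = 0.450
yellow: (26 − 60)²/60 = 1156/60 = 19.267
cyan: (42 − 56)²/56 = 196/56 = 3.500
Sum = 48.31

48.31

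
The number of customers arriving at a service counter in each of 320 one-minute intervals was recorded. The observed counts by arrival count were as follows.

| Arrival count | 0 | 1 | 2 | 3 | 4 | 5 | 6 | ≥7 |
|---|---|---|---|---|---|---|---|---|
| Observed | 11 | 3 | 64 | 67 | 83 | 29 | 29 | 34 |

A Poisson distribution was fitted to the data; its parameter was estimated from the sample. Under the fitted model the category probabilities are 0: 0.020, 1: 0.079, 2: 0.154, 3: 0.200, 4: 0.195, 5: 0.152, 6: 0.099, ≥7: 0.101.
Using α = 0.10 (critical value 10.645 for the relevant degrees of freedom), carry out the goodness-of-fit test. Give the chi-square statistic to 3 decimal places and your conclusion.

Expected counts E_i = n·p_i: 320×0.020 = 6.4, 320×0.079 = 25.28, 320×0.154 = 49.28, 320×0.200 = 64, 320×0.195 = 62.4, 320×0.152 = 48.64, 320×0.099 = 31.68, 320×0.101 = 32.32.
χ² = (11−6.4)²/6.4 + (3−25.28)²/25.28 + (64−49.28)²/49.28 + (67−64)²/64 + (83−62.4)²/62.4 + (29−48.64)²/48.64 + (29−31.68)²/31.68 + (34−32.32)²/32.32
   = 3.3063 + 19.6360 + 4.3969 + 0.1406 + 6.8006 + 7.9303 + 0.2267 + 0.0873
Sum = 42.525
df = 6. Since 42.525 > 10.645, we reject H₀.

42.525; reject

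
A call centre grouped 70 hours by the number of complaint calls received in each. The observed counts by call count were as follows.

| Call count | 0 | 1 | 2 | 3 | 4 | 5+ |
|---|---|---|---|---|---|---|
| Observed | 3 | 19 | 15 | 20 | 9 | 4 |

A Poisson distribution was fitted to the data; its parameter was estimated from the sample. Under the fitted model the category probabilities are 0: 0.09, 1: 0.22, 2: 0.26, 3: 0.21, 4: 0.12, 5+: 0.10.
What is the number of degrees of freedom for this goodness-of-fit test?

4

There are k = 6 categories and 1 parameter estimated from the data, so df = 6 − 1 − 1 = 4.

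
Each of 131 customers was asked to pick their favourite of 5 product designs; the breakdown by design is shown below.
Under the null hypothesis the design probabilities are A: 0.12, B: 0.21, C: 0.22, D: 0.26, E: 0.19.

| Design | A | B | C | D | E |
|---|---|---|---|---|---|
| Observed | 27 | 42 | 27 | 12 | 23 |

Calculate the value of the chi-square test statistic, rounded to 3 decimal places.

30.272

Expected counts E_i = n·p_i: 131×0.12 = 15.72, 131×0.21 = 27.51, 131×0.22 = 28.82, 131×0.26 = 34.06, 131×0.19 = 24.89.
cat         O        E   (O−E)²/E
A          27    15.72     8.0940
B          42    27.51     7.6321
C          27    28.82     0.1149
D          12    34.06    14.2878
E          23    24.89     0.1435
Sum = 30.272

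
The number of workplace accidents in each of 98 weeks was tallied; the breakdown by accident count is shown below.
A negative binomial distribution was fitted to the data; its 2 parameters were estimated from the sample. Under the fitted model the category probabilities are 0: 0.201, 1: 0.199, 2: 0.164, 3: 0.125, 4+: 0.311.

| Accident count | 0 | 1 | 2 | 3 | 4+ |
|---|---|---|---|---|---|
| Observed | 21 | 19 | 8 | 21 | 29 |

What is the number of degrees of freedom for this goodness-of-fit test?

2

There are k = 5 categories and 2 parameters estimated from the data, so df = 5 − 1 − 2 = 2.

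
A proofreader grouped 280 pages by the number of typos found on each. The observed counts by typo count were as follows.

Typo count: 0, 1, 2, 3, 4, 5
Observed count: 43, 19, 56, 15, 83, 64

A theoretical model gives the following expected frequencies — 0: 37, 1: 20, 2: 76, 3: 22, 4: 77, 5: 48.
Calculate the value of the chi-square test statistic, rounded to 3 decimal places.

14.314

χ² = (43−37)²/37 + (19−20)²/20 + (56−76)²/76 + (15−22)²/22 + (83−77)²/77 + (64−48)²/48
   = 0.9730 + 0.0500 + 5.2632 + 2.2273 + 0.4675 + 5.3333
Sum = 14.314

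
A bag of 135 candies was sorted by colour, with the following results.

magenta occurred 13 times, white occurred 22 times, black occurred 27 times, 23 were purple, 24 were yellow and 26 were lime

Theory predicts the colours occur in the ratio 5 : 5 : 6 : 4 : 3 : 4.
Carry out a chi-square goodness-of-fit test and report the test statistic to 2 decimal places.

Ratio total = 27. Expected counts: 135×5/27 = 25, 135×5/27 = 25, 135×6/27 = 30, 135×4/27 = 20, 135×3/27 = 15, 135×4/27 = 20.
χ² = (13−25)²/25 + (22−25)²/25 + (27−30)²/30 + (23−20)²/20 + (24−15)²/15 + (26−20)²/20
   = 5.760 + 0.360 + 0.300 + 0.450 + 5.400 + 1.800
Sum = 14.07

14.07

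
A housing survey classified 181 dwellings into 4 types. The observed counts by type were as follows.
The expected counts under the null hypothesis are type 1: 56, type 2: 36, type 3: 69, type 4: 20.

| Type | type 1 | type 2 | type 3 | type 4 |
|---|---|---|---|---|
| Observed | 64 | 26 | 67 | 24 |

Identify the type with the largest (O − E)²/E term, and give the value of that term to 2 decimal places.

type 2, 2.78

cat         O        E   (O−E)²/E
type 1     64       56      1.143
type 2     26       36      2.778
type 3     67       69      0.058
type 4     24       20      0.800
The largest term is for type 2: 2.78.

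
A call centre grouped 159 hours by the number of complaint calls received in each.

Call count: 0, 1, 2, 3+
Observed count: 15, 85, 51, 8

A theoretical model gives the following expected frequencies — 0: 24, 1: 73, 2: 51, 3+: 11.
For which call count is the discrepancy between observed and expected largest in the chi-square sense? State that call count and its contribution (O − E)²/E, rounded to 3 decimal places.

0, 3.375

cat         O        E   (O−E)²/E
0          15       24     3.3750
1          85       73     1.9726
2          51       51     0.0000
3+          8       11     0.8182
The largest term is for 0: 3.375.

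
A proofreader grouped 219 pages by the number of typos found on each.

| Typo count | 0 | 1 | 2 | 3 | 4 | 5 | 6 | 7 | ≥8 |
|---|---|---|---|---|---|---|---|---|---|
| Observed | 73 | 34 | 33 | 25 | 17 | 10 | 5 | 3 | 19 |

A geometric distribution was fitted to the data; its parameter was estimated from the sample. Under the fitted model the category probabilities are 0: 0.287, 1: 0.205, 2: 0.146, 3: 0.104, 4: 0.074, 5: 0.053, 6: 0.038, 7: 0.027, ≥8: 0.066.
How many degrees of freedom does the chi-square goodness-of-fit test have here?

There are k = 9 categories and 1 parameter estimated from the data, so df = 9 − 1 − 1 = 7.

7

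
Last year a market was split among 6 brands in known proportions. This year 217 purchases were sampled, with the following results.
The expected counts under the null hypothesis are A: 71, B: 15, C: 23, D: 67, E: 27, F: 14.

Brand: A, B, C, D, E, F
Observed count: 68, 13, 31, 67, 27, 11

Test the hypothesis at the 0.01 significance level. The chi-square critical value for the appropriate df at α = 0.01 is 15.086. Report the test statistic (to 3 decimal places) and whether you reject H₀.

cat         O        E   (O−E)²/E
A          68       71     0.1268
B          13       15     0.2667
C          31       23     2.7826
D          67       67     0.0000
E          27       27     0.0000
F          11       14     0.6429
Sum = 3.819
df = 5. Since 3.819 < 15.086, we do not reject H₀.

3.819; do not reject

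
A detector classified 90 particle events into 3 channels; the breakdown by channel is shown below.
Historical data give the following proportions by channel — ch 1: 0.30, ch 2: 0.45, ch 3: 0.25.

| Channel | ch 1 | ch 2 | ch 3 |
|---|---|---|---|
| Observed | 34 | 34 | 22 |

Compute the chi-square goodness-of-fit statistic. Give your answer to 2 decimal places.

2.87

Expected counts E_i = n·p_i: 90×0.30 = 27, 90×0.45 = 40.5, 90×0.25 = 22.5.
χ² = (34−27)²/27 + (34−40.5)²/40.5 + (22−22.5)²/22.5
   = 1.815 + 1.043 + 0.011
Sum = 2.87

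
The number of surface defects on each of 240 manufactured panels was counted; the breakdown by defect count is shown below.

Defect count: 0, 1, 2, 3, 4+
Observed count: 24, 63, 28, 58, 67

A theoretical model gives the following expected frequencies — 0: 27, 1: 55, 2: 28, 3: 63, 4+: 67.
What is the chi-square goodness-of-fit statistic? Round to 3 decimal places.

χ² = (24−27)²/27 + (63−55)²/55 + (28−28)²/28 + (58−63)²/63 + (67−67)²/67
   = 0.3333 + 1.1636 + 0.0000 + 0.3968 + 0.0000
Sum = 1.894

1.894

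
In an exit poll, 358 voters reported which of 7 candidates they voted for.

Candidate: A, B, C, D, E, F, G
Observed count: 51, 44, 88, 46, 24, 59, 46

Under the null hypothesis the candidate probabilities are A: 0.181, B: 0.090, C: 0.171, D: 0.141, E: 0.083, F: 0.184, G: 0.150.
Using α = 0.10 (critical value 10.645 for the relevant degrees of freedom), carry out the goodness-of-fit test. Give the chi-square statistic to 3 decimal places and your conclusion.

22.279; reject

Expected counts E_i = n·p_i: 358×0.181 = 64.798, 358×0.090 = 32.22, 358×0.171 = 61.218, 358×0.141 = 50.478, 358×0.083 = 29.714, 358×0.184 = 65.872, 358×0.150 = 53.7.
χ² = (51−64.798)²/64.798 + (44−32.22)²/32.22 + (88−61.218)²/61.218 + (46−50.478)²/50.478 + (24−29.714)²/29.714 + (59−65.872)²/65.872 + (46−53.7)²/53.7
   = 2.9381 + 4.3069 + 11.7167 + 0.3973 + 1.0988 + 0.7169 + 1.1041
Sum = 22.279
df = 6. Since 22.279 > 10.645, we reject H₀.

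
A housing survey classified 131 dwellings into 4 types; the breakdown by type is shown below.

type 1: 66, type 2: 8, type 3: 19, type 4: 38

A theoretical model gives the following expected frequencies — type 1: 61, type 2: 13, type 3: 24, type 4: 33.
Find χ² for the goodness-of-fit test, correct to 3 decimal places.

cat         O        E   (O−E)²/E
type 1     66       61     0.4098
type 2      8       13     1.9231
type 3     19       24     1.0417
type 4     38       33     0.7576
Sum = 4.132

4.132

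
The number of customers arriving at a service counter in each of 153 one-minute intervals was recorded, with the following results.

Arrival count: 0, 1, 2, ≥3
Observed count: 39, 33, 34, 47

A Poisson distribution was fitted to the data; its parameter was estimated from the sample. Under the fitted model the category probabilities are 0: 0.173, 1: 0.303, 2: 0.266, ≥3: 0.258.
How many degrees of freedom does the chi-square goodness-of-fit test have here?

2

There are k = 4 categories and 1 parameter estimated from the data, so df = 4 − 1 − 1 = 2.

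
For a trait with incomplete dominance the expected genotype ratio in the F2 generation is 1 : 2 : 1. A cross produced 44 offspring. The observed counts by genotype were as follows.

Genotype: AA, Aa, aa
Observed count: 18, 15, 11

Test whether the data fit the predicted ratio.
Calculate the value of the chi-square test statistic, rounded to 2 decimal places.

6.68

Ratio total = 4. Expected counts: 44×1/4 = 11, 44×2/4 = 22, 44×1/4 = 11.
χ² = (18−11)²/11 + (15−22)²/22 + (11−11)²/11
   = 4.455 + 2.227 + 0.000
Sum = 6.68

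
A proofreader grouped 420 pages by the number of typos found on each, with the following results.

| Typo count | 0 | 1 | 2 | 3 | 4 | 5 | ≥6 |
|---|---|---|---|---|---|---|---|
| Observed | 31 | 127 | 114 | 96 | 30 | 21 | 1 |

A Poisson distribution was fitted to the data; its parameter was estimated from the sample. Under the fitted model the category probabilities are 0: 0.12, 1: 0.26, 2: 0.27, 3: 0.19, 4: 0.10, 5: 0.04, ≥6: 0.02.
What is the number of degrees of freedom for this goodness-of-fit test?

There are k = 7 categories and 1 parameter estimated from the data, so df = 7 − 1 − 1 = 5.

5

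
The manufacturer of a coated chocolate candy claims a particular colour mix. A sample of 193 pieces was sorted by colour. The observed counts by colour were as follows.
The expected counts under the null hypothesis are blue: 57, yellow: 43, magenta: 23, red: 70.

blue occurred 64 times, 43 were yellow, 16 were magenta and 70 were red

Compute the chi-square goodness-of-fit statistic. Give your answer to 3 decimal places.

2.990

χ² = (64−57)²/57 + (43−43)²/43 + (16−23)²/23 + (70−70)²/70
   = 0.8596 + 0.0000 + 2.1304 + 0.0000
Sum = 2.990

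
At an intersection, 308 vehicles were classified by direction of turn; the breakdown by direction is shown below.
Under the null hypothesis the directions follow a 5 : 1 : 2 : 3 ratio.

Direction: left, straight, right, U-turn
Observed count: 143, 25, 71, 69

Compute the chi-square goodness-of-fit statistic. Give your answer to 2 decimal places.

7.08

Ratio total = 11. Expected counts: 308×5/11 = 140, 308×1/11 = 28, 308×2/11 = 56, 308×3/11 = 84.
left: (143 − 140)²/140 = 9/140 = 0.064
straight: (25 − 28)²/28 = 9/28 = 0.321
right: (71 − 56)²/56 = 225/56 = 4.018
U-turn: (69 − 84)²/84 = 225/84 = 2.679
Sum = 7.08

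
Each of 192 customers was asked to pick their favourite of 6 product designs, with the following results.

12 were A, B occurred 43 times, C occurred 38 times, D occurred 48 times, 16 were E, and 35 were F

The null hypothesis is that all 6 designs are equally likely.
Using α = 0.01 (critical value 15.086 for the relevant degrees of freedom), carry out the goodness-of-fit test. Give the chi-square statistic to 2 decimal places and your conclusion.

33.69; reject

Under H₀ each category has probability 1/6, so each expected count is 192/6 = 32.
A: (12 − 32)²/32 = 400/32 = 12.500
B: (43 − 32)²/32 = 121/32 = 3.781
C: (38 − 32)²/32 = 36/32 = 1.125
D: (48 − 32)²/32 = 256/32 = 8.000
E: (16 − 32)²/32 = 256/32 = 8.000
F: (35 − 32)²/32 = 9/32 = 0.281
Sum = 33.69
df = 5. Since 33.69 > 15.086, we reject H₀.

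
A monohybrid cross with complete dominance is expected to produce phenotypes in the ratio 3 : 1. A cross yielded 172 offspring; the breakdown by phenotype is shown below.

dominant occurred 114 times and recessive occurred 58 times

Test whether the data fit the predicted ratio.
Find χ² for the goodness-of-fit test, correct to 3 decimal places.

Ratio total = 4. Expected counts: 172×3/4 = 129, 172×1/4 = 43.
dominant: (114 − 129)²/129 = 225/129 = 1.7442
recessive: (58 − 43)²/43 = 225/43 = 5.2326
Sum = 6.977

6.977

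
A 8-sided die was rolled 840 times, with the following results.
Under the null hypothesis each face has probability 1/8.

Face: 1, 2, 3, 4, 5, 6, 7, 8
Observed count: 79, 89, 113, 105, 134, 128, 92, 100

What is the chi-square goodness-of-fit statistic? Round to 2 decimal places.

24.38

Under H₀ each category has probability 1/8, so each expected count is 840/8 = 105.
χ² = (79−105)²/105 + (89−105)²/105 + (113−105)²/105 + (105−105)²/105 + (134−105)²/105 + (128−105)²/105 + (92−105)²/105 + (100−105)²/105
   = 6.438 + 2.438 + 0.610 + 0.000 + 8.010 + 5.038 + 1.610 + 0.238
Sum = 24.38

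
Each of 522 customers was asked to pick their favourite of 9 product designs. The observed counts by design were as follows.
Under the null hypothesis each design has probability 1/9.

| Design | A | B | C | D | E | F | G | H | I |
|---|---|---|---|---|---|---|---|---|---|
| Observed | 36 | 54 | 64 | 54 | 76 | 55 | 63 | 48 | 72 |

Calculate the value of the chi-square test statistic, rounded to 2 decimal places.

Expected count for each of the 9 categories: 522/9 = 58.
χ² = (36−58)²/58 + (54−58)²/58 + (64−58)²/58 + (54−58)²/58 + (76−58)²/58 + (55−58)²/58 + (63−58)²/58 + (48−58)²/58 + (72−58)²/58
   = 8.345 + 0.276 + 0.621 + 0.276 + 5.586 + 0.155 + 0.431 + 1.724 + 3.379
Sum = 20.79

20.79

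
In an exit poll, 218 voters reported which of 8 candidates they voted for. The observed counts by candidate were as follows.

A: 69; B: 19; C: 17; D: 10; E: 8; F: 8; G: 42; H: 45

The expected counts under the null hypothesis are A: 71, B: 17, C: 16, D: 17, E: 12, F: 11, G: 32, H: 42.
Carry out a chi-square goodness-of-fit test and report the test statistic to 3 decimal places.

A: (69 − 71)²/71 = 4/71 = 0.0563
B: (19 − 17)²/17 = 4/17 = 0.2353
C: (17 − 16)²/16 = 1/16 = 0.0625
D: (10 − 17)²/17 = 49/17 = 2.8824
E: (8 − 12)²/12 = 16/12 = 1.3333
F: (8 − 11)²/11 = 9/11 = 0.8182
G: (42 − 32)²/32 = 100/32 = 3.1250
H: (45 − 42)²/42 = 9/42 = 0.2143
Sum = 8.727

8.727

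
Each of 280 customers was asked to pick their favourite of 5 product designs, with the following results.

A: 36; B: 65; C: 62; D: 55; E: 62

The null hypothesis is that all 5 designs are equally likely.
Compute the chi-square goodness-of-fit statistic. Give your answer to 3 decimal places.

Under H₀ each category has probability 1/5, so each expected count is 280/5 = 56.
A: (36 − 56)²/56 = 400/56 = 7.1429
B: (65 − 56)²/56 = 81/56 = 1.4464
C: (62 − 56)²/56 = 36/56 = 0.6429
D: (55 − 56)²/56 = 1/56 = 0.0179
E: (62 − 56)²/56 = 36/56 = 0.6429
Sum = 9.893

9.893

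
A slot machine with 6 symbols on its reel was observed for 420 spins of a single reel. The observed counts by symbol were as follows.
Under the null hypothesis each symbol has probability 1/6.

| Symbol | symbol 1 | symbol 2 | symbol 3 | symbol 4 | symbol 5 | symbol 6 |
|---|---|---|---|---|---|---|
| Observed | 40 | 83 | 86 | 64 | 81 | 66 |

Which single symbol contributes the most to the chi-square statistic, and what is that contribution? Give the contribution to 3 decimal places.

Expected count for each of the 6 categories: 420/6 = 70.
cat           O        E   (O−E)²/E
symbol 1     40       70    12.8571
symbol 2     83       70     2.4143
symbol 3     86       70     3.6571
symbol 4     64       70     0.5143
symbol 5     81       70     1.7286
symbol 6     66       70     0.2286
The largest term is for symbol 1: 12.857.

symbol 1, 12.857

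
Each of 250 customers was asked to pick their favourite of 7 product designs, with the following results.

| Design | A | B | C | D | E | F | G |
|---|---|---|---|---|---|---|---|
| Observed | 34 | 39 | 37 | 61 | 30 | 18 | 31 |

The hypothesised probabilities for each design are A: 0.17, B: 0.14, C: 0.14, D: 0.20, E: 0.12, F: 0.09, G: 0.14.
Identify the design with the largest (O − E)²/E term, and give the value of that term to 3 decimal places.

D, 2.420

Expected counts E_i = n·p_i: 250×0.17 = 42.5, 250×0.14 = 35, 250×0.14 = 35, 250×0.20 = 50, 250×0.12 = 30, 250×0.09 = 22.5, 250×0.14 = 35.
χ² = (34−42.5)²/42.5 + (39−35)²/35 + (37−35)²/35 + (61−50)²/50 + (30−30)²/30 + (18−22.5)²/22.5 + (31−35)²/35
   = 1.7000 + 0.4571 + 0.1143 + 2.4200 + 0.0000 + 0.9000 + 0.4571
The largest term is for D: 2.420.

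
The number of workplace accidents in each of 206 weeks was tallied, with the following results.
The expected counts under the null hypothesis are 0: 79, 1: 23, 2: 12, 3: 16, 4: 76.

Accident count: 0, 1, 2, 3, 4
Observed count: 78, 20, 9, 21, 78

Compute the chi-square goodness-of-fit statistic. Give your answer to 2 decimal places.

2.77

0: (78 − 79)²/79 = 1/79 = 0.013
1: (20 − 23)²/23 = 9/23 = 0.391
2: (9 − 12)²/12 = 9/12 = 0.750
3: (21 − 16)²/16 = 25/16 = 1.563
4: (78 − 76)²/76 = 4/76 = 0.053
Sum = 2.77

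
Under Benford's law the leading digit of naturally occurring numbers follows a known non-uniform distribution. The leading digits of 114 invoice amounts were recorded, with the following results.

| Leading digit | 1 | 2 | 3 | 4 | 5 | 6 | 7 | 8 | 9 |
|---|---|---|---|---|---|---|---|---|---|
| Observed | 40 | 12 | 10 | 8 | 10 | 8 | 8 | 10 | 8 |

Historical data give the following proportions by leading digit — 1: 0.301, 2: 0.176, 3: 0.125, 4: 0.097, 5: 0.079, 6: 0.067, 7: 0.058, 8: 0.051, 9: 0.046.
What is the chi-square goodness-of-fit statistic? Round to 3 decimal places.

Expected counts E_i = n·p_i: 114×0.301 = 34.314, 114×0.176 = 20.064, 114×0.125 = 14.25, 114×0.097 = 11.058, 114×0.079 = 9.006, 114×0.067 = 7.638, 114×0.058 = 6.612, 114×0.051 = 5.814, 114×0.046 = 5.244.
1: (40 − 34.314)²/34.314 = 32.330596/34.314 = 0.9422
2: (12 − 20.064)²/20.064 = 65.028096/20.064 = 3.2410
3: (10 − 14.25)²/14.25 = 18.0625/14.25 = 1.2675
4: (8 − 11.058)²/11.058 = 9.351364/11.058 = 0.8457
5: (10 − 9.006)²/9.006 = 0.988036/9.006 = 0.1097
6: (8 − 7.638)²/7.638 = 0.131044/7.638 = 0.0172
7: (8 − 6.612)²/6.612 = 1.926544/6.612 = 0.2914
8: (10 − 5.814)²/5.814 = 17.522596/5.814 = 3.0139
9: (8 − 5.244)²/5.244 = 7.595536/5.244 = 1.4484
Sum = 11.177

11.177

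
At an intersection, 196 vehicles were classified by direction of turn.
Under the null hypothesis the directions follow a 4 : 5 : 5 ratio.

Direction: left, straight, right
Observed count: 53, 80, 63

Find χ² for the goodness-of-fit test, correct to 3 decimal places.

2.289

Ratio total = 14. Expected counts: 196×4/14 = 56, 196×5/14 = 70, 196×5/14 = 70.
left: (53 − 56)²/56 = 9/56 = 0.1607
straight: (80 − 70)²/70 = 100/70 = 1.4286
right: (63 − 70)²/70 = 49/70 = 0.7000
Sum = 2.289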